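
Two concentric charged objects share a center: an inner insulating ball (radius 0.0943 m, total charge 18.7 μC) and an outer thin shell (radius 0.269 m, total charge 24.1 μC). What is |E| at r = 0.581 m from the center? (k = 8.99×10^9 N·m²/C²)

By spherical symmetry E is radial; choose a Gaussian sphere of radius r = 0.581 m (r > 0.269 m, enclosing both).
Q_enc = (18.7 μC) + (24.1 μC) = 4.28×10^-5 C.
Applying ∮E·dA = Q_enc/ε₀ with Φ = E(4πr²):
E = k|Q_enc|/r² = (8.99×10^9)(4.28×10^-5)/(0.581)² = 1.14×10^6 N/C.

E ≈ 1.14e6 V/m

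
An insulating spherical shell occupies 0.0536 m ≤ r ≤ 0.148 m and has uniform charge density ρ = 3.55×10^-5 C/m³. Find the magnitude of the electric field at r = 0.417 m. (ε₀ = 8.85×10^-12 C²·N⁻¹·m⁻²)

Use a concentric Gaussian sphere at r = 0.417 m (r > 0.148 m, enclosing the whole shell).
Q_enc = ρ·(4π/3)(b³ − a³) = (3.55e-5)·(4π/3)·((0.148)³ − (0.0536)³) = 4.592×10^-7 C.
By Gauss's law, ∮E·dA = E·4πr² = Q_enc/ε₀.
E = |Q_enc|/(4πε₀r²) = (4.592e-7)/(4π·8.85×10^-12·(0.417)²) = 2.37×10^4 N/C.

|E| = 2.37×10^4 V/m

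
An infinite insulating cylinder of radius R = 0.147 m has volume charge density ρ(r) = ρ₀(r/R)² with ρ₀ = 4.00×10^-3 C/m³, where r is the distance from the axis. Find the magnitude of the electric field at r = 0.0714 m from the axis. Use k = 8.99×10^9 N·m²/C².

Choose a coaxial cylinder of radius r = 0.0714 m (arbitrary length L) as the Gaussian surface (r < R).
λ_enc = ∫₀^r ρ(r')·2πr' dr' = (2πρ₀/R²)·r^4/4 = 7.557e-6 C/m.
Since E is radial and uniform over the curved surface, Φ = E·2πrL = Q_enc/ε₀ = λ_enc L/ε₀.
E = 2k|λ_enc|/r = 2(8.99×10^9)(7.557×10^-6)/(0.0714) = 1.90×10^6 N/C.

E ≈ 1.90×10^6 N/C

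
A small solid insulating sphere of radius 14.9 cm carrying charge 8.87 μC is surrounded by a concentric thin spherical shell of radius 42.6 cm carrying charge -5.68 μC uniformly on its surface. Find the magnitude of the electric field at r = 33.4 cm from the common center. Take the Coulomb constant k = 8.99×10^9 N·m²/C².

Use a concentric Gaussian sphere at r = 33.4 cm (between the bodies, 14.9 cm < r < 42.6 cm).
The shell at 42.6 cm lies outside the Gaussian surface, so Q_enc = 8.87 μC = 8.87e-6 C.
Applying ∮E·dA = Q_enc/ε₀ with Φ = E(4πr²):
E = k|Q_enc|/r² = (8.99×10^9)(8.87×10^-6)/(0.334)² = 7.15e5 N/C.

|E| = 7.15×10^5 V/m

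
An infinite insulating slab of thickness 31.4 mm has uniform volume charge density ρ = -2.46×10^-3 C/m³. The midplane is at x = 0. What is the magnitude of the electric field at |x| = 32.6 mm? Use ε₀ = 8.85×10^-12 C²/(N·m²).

The point |x| = 32.6 mm lies outside the slab (half-thickness 0.0157 m). A symmetric pillbox spanning the full slab encloses Q_enc = ρ·d·A.
Flux = 2EA ⇒ E = |ρ|d/(2ε₀), independent of distance outside.
E = (2.46×10^-3)(0.0314)/(2·8.85×10^-12) = 4.36e6 N/C.

|E| ≈ 4.36e6 N/C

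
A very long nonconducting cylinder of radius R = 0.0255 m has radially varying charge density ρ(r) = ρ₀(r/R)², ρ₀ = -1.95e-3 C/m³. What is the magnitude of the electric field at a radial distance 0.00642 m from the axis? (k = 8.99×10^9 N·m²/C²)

E ≈ 2.24×10^4 N/C

Coaxial Gaussian cylinder, radius r = 0.00642 m, length L (r < R).
λ_enc = ∫₀^r ρ(r')·2πr' dr' = (2πρ₀/R²)·r^4/4 = -8.002e-9 C/m.
Gauss's law: E·2πrL = λ_enc L/ε₀.
E = 2k|λ_enc|/r = 2(8.99×10^9)(8.002×10^-9)/(0.00642) = 2.24×10^4 N/C.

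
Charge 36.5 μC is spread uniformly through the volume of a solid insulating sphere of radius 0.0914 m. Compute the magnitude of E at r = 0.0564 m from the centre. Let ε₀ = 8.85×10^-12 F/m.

Take a concentric spherical Gaussian surface of radius r = 0.0564 m (r < R).
Only the charge within r is enclosed: Q_enc = Q·(r/R)³ = (36.5 μC)·(0.0564 m/0.0914 m)³ = 8.576e-6 C.
Since E is radial and uniform over the Gaussian sphere, Φ = E·4πr² = Q_enc/ε₀.
E = |Q_enc|/(4πε₀r²) = (8.576×10^-6)/(4π·8.85×10^-12·(0.0564)²) = 2.42e7 N/C.

E ≈ 2.42e7 N/C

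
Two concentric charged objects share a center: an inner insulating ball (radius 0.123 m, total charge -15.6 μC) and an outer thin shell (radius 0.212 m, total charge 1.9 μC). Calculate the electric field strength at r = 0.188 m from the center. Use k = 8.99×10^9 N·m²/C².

By spherical symmetry E is radial; choose a Gaussian sphere of radius r = 0.188 m (between the bodies, 0.123 m < r < 0.212 m).
Only the inner charge is enclosed; the outer shell contributes nothing inside itself. Q_enc = -15.6 μC = -1.56×10^-5 C.
Since E is radial and uniform over the Gaussian sphere, Φ = E·4πr² = Q_enc/ε₀.
E = k|Q_enc|/r² = (8.99×10^9)(1.56×10^-5)/(0.188)² = 3.97×10^6 N/C.

|E| = 3.97×10^6 N/C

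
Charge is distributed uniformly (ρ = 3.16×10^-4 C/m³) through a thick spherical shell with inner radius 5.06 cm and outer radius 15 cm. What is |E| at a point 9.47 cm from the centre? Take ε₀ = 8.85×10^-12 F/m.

E ≈ 9.55×10^5 V/m

Use a concentric Gaussian sphere at r = 9.47 cm (within the shell material, 5.06 cm < r < 15 cm).
Only the shell between 5.06 cm and r is enclosed: Q_enc = ρ·(4π/3)(r³ − a³) = (3.16e-4)·(4π/3)·((0.0947)³ − (0.0506)³) = 9.527×10^-7 C.
Since E is radial and uniform over the Gaussian sphere, Φ = E·4πr² = Q_enc/ε₀.
E = |Q_enc|/(4πε₀r²) = (9.527×10^-7)/(4π·8.85×10^-12·(0.0947)²) = 9.55e5 N/C.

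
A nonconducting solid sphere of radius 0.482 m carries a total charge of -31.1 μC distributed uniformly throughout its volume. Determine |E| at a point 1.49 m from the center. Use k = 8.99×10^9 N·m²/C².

Take a concentric spherical Gaussian surface of radius r = 1.49 m (r > R, so the entire charge is enclosed).
Q_enc = -31.1 μC = -3.11×10^-5 C.
Gauss's law: E·4πr² = Q_enc/ε₀.
E = k|Q_enc|/r² = (8.99×10^9)(3.11×10^-5)/(1.49)² = 1.26×10^5 N/C.

|E| ≈ 1.26×10^5 N/C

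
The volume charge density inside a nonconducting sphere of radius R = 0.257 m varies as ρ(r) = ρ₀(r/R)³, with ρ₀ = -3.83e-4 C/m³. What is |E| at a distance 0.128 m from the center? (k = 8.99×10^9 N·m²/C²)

Take a concentric spherical Gaussian surface of radius r = 0.128 m (r < R).
Q_enc = ∫₀^r ρ(r')·4πr'² dr' = (4πρ₀/R³) ∫₀^r r'^5 dr' = 4πρ₀ r^6/(6·R³) = -2.078×10^-7 C.
Since E is radial and uniform over the Gaussian sphere, Φ = E·4πr² = Q_enc/ε₀.
E = k|Q_enc|/r² = (8.99×10^9)(2.078×10^-7)/(0.128)² = 1.14×10^5 N/C.

E ≈ 1.14×10^5 N/C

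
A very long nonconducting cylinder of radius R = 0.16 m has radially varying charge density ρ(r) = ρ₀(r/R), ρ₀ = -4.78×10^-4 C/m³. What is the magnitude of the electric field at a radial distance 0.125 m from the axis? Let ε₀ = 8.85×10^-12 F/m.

|E| = 1.76×10^6 V/m

Choose a coaxial cylinder of radius r = 0.125 m (arbitrary length L) as the Gaussian surface (r < R).
λ_enc = ∫₀^r ρ(r')·2πr' dr' = (2πρ₀/R)·r^3/3 = -1.222e-5 C/m.
Applying ∮E·dA = Q_enc/ε₀ with the end caps contributing no flux:
E = |λ_enc|/(2πε₀r) = (1.222e-5)/(2π·8.85×10^-12·0.125) = 1.76×10^6 N/C.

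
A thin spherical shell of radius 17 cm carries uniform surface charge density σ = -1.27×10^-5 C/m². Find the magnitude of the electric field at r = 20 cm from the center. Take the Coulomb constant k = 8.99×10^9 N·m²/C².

Take a concentric spherical Gaussian surface of radius r = 20 cm (r > 17 cm).
The entire shell is enclosed: Q_enc = σ·4πR² = (-1.27×10^-5)·4π·(0.17)² = -4.612e-6 C.
Applying ∮E·dA = Q_enc/ε₀ with Φ = E(4πr²):
E = k|Q_enc|/r² = (8.99×10^9)(4.612×10^-6)/(0.2)² = 1.04×10^6 N/C.

1.04×10^6 N/C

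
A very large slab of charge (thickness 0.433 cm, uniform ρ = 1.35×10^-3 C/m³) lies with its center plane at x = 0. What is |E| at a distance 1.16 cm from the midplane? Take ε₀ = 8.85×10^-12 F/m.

The point |x| = 1.16 cm lies outside the slab (half-thickness 0.002165 m). A symmetric pillbox spanning the full slab encloses Q_enc = ρ·d·A.
Flux = 2EA ⇒ E = |ρ|d/(2ε₀), independent of distance outside.
E = (1.35e-3)(0.00433)/(2·8.85×10^-12) = 3.30e5 N/C.

3.30×10^5 V/m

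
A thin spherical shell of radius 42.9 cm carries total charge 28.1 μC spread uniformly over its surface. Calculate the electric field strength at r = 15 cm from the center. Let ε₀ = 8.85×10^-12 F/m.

|E| = 0 N/C

By spherical symmetry E is radial; choose a Gaussian sphere of radius r = 15 cm (inside the shell, r < 42.9 cm).
All the charge is outside the Gaussian surface: Q_enc = 0, hence E = 0 everywhere inside the shell.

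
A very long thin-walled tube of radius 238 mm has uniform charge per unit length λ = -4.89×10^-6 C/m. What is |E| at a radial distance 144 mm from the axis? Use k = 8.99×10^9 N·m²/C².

E = 0

Coaxial Gaussian cylinder, radius r = 144 mm, length L (r < 238 mm, inside the shell).
No charge is enclosed, so Gauss's law gives E·2πrL = 0 ⇒ E = 0.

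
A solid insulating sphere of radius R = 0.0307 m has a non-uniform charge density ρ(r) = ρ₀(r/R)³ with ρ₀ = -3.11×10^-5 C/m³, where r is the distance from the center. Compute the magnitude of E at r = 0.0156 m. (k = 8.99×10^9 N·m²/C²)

1.20×10^3 N/C

Take a concentric spherical Gaussian surface of radius r = 0.0156 m (r < R).
Integrate the density: Q_enc = 4π ∫₀^r ρ₀(r'/R)^3 r'² dr' = 4πρ₀ r^6/(6·R³) = -3.245×10^-11 C.
By Gauss's law, ∮E·dA = E·4πr² = Q_enc/ε₀.
E = k|Q_enc|/r² = (8.99×10^9)(3.245e-11)/(0.0156)² = 1.20e3 N/C.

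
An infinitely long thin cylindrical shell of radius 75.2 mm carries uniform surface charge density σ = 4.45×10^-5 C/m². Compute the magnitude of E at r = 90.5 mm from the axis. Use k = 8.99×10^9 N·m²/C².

Take a coaxial cylindrical Gaussian surface of radius r = 90.5 mm and length L (r > 75.2 mm).
The whole shell is enclosed: λ_enc = σ·2πR = (4.45×10^-5)·2π·(0.0752) = 2.103×10^-5 C/m.
Applying ∮E·dA = Q_enc/ε₀ with the end caps contributing no flux:
E = 2k|λ_enc|/r = 2(8.99×10^9)(2.103e-5)/(0.0905) = 4.18×10^6 N/C.

4.18e6 N/C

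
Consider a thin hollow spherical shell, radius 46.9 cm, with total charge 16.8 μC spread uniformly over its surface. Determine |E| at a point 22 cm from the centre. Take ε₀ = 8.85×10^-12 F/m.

|E| = 0 N/C

By spherical symmetry E is radial; choose a Gaussian sphere of radius r = 22 cm (inside the shell, r < 46.9 cm).
All the charge is outside the Gaussian surface: Q_enc = 0, hence E = 0 everywhere inside the shell.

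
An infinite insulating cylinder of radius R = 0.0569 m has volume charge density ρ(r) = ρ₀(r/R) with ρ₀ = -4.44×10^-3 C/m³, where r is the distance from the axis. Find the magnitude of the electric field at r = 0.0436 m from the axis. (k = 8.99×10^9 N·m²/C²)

|E| ≈ 5.59×10^6 V/m

By cylindrical symmetry E is radial; use a coaxial Gaussian cylinder of radius 0.0436 m and length L (r < R).
Integrating ρ over the cross-section to radius r: λ_enc = (2πρ₀/R) ∫₀^r r'^2 dr' = 2πρ₀ r^3/(3·R) = -1.355e-5 C/m.
By Gauss's law (flux through the curved wall only), E·2πrL = λ_enc L/ε₀.
E = 2k|λ_enc|/r = 2(8.99×10^9)(1.355×10^-5)/(0.0436) = 5.59×10^6 N/C.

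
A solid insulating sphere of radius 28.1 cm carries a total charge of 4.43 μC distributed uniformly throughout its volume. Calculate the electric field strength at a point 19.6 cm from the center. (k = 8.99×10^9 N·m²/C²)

E ≈ 3.52e5 V/m

Take a concentric spherical Gaussian surface of radius r = 19.6 cm (r < R).
For a uniform sphere the enclosed fraction is (r/R)³, so Q_enc = (4.43 μC)(0.196/0.281)³ = 1.503×10^-6 C.
Since E is radial and uniform over the Gaussian sphere, Φ = E·4πr² = Q_enc/ε₀.
E = k|Q_enc|/r² = (8.99×10^9)(1.503e-6)/(0.196)² = 3.52×10^5 N/C.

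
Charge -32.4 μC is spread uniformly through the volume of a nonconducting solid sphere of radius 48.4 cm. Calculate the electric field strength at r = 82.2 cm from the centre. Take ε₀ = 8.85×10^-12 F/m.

Take a concentric spherical Gaussian surface of radius r = 82.2 cm (r > R, so the entire charge is enclosed).
Q_enc = -32.4 μC = -3.24×10^-5 C.
Applying ∮E·dA = Q_enc/ε₀ with Φ = E(4πr²):
E = |Q_enc|/(4πε₀r²) = (3.24×10^-5)/(4π·8.85×10^-12·(0.822)²) = 4.31e5 N/C.

E ≈ 4.31×10^5 N/C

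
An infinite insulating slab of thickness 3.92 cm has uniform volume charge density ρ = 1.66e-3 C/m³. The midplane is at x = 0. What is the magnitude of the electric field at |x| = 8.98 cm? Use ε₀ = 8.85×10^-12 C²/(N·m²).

|E| ≈ 3.68×10^6 N/C

The point |x| = 8.98 cm lies outside the slab (half-thickness 0.0196 m). A symmetric pillbox spanning the full slab encloses Q_enc = ρ·d·A.
Flux = 2EA ⇒ E = |ρ|d/(2ε₀), independent of distance outside.
E = (1.66e-3)(0.0392)/(2·8.85×10^-12) = 3.68×10^6 N/C.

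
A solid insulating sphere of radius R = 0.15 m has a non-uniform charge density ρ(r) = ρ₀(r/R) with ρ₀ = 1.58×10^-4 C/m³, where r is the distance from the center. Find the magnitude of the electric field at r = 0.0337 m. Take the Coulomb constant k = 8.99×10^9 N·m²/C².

Symmetry ⇒ E = E(r) r̂. Gaussian sphere of radius r = 0.0337 m (r < R).
Q_enc = ∫₀^r ρ(r')·4πr'² dr' = (4πρ₀/R) ∫₀^r r'^3 dr' = 4πρ₀ r^4/(4·R) = 4.268×10^-9 C.
By Gauss's law, ∮E·dA = E·4πr² = Q_enc/ε₀.
E = k|Q_enc|/r² = (8.99×10^9)(4.268×10^-9)/(0.0337)² = 3.38×10^4 N/C.

|E| = 3.38e4 N/C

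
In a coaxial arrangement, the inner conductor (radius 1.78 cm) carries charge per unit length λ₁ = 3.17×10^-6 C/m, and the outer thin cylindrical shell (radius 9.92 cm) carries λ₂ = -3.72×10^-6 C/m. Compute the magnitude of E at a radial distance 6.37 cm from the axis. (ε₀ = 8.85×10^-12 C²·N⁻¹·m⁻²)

By cylindrical symmetry E is radial; use a coaxial Gaussian cylinder of radius 6.37 cm and length L (between the conductors, 1.78 cm < r < 9.92 cm).
Only the inner wire is enclosed; the outer shell contributes nothing inside itself. λ_enc = λ₁ = 3.17×10^-6 C/m.
Gauss's law: E·2πrL = λ_enc L/ε₀.
E = |λ_enc|/(2πε₀r) = (3.17×10^-6)/(2π·8.85×10^-12·0.0637) = 8.95×10^5 N/C.

8.95e5 N/C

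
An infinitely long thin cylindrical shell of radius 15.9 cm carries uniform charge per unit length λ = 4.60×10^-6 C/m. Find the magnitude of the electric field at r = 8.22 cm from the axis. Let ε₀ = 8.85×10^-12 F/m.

E = 0 (no enclosed charge)

Choose a coaxial cylinder of radius r = 8.22 cm (arbitrary length L) as the Gaussian surface (r < 15.9 cm, inside the shell).
All the surface charge lies outside this cylinder: Q_enc = 0, hence E = 0.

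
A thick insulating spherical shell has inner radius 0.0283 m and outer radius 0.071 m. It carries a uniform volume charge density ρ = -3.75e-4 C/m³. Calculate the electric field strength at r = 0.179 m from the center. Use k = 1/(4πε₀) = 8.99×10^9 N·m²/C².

Symmetry ⇒ E = E(r) r̂. Gaussian sphere of radius r = 0.179 m (r > 0.071 m, enclosing the whole shell).
Q_enc = ρ·(4π/3)(b³ − a³) = (-3.75e-4)·(4π/3)·((0.071)³ − (0.0283)³) = -5.266e-7 C.
By Gauss's law, ∮E·dA = E·4πr² = Q_enc/ε₀.
E = k|Q_enc|/r² = (8.99×10^9)(5.266×10^-7)/(0.179)² = 1.48e5 N/C.

|E| = 1.48×10^5 V/m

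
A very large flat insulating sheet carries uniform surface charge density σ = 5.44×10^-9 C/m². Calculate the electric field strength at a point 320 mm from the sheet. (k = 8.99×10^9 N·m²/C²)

The symmetry is planar: E is normal to the sheet and the same magnitude on both sides. Take a pillbox straddling the sheet with end-cap area A.
Only the two end caps contribute flux: Φ = 2EA. With Q_enc = σA, Gauss's law gives E = |σ|/(2ε₀).
E = 2πk|σ| = 2π(8.99×10^9)(5.44e-9) = 307 N/C.

E ≈ 307 N/C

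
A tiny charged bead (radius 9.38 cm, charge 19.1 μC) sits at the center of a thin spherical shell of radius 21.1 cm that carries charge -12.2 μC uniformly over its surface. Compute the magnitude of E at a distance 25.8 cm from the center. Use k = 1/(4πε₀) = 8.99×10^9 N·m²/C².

By spherical symmetry E is radial; choose a Gaussian sphere of radius r = 25.8 cm (r > 21.1 cm, enclosing both).
Q_enc = (19.1 μC) + (-12.2 μC) = 6.90×10^-6 C.
Gauss's law: E·4πr² = Q_enc/ε₀.
E = k|Q_enc|/r² = (8.99×10^9)(6.90e-6)/(0.258)² = 9.32×10^5 N/C.

E = 9.32e5 N/C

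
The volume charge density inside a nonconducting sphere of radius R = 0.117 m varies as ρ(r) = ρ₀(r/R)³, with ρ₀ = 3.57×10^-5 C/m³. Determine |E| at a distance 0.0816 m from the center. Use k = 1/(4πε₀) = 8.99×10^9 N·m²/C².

|E| = 1.86×10^4 N/C

Take a concentric spherical Gaussian surface of radius r = 0.0816 m (r < R).
Q_enc = ∫₀^r ρ(r')·4πr'² dr' = (4πρ₀/R³) ∫₀^r r'^5 dr' = 4πρ₀ r^6/(6·R³) = 1.378×10^-8 C.
Applying ∮E·dA = Q_enc/ε₀ with Φ = E(4πr²):
E = k|Q_enc|/r² = (8.99×10^9)(1.378e-8)/(0.0816)² = 1.86e4 N/C.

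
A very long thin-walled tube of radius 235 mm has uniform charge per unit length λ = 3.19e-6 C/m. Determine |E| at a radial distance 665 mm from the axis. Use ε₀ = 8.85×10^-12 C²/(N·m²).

Coaxial Gaussian cylinder, radius r = 665 mm, length L (r > 235 mm).
The full line charge is enclosed: λ_enc = 3.19e-6 C/m.
Gauss's law: E·2πrL = λ_enc L/ε₀.
E = |λ_enc|/(2πε₀r) = (3.19e-6)/(2π·8.85×10^-12·0.665) = 8.63e4 N/C.

|E| = 8.63×10^4 N/C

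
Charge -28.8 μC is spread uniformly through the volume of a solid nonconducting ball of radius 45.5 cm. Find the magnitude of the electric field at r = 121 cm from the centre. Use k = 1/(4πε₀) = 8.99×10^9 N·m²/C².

Symmetry ⇒ E = E(r) r̂. Gaussian sphere of radius r = 121 cm (r > R, so the entire charge is enclosed).
Q_enc = -28.8 μC = -2.88×10^-5 C.
Applying ∮E·dA = Q_enc/ε₀ with Φ = E(4πr²):
E = k|Q_enc|/r² = (8.99×10^9)(2.88×10^-5)/(1.21)² = 1.77×10^5 N/C.

|E| = 1.77×10^5 V/m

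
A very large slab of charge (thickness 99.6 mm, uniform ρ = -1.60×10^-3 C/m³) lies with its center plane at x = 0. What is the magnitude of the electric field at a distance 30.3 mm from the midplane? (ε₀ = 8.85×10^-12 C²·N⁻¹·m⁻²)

By symmetry E is perpendicular to the slab. A Gaussian pillbox from −30.3 mm to +30.3 mm (face area A) lies entirely within the slab.
Q_enc = ρ·(2x)·A and flux = 2EA, so 2EA = 2ρxA/ε₀ ⇒ E = |ρ|x/ε₀.
E = (1.60×10^-3)(0.0303)/(8.85×10^-12) = 5.48×10^6 N/C.

|E| = 5.48×10^6 V/m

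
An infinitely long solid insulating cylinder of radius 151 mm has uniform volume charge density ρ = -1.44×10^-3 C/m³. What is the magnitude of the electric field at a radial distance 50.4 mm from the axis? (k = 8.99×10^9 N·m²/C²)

Take a coaxial cylindrical Gaussian surface of radius r = 50.4 mm and length L (r < R).
Enclosed charge per unit length: λ_enc = ρ·πr² = (-1.44×10^-3)π(0.0504)² = -1.149e-5 C/m.
By Gauss's law (flux through the curved wall only), E·2πrL = λ_enc L/ε₀.
E = 2k|λ_enc|/r = 2(8.99×10^9)(1.149×10^-5)/(0.0504) = 4.10×10^6 N/C.

E ≈ 4.10e6 V/m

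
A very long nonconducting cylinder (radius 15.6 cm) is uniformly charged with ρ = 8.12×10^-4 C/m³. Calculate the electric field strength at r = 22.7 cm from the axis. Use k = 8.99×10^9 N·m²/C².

Coaxial Gaussian cylinder, radius r = 22.7 cm, length L (r > 15.6 cm, full cross-section enclosed).
λ_enc = ρ·πR² = (8.12×10^-4)π(0.156)² = 6.208×10^-5 C/m.
Gauss's law: E·2πrL = λ_enc L/ε₀.
E = 2k|λ_enc|/r = 2(8.99×10^9)(6.208×10^-5)/(0.227) = 4.92×10^6 N/C.

4.92×10^6 N/C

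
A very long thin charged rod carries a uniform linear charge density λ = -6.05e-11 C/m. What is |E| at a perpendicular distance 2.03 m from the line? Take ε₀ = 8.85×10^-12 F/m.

Coaxial Gaussian cylinder, radius r = 2.03 m, length L.
Q_enc = λL, so λ_enc = -6.05×10^-11 C/m.
Applying ∮E·dA = Q_enc/ε₀ with the end caps contributing no flux:
E = |λ_enc|/(2πε₀r) = (6.05×10^-11)/(2π·8.85×10^-12·2.03) = 0.536 N/C.

|E| = 0.536 N/C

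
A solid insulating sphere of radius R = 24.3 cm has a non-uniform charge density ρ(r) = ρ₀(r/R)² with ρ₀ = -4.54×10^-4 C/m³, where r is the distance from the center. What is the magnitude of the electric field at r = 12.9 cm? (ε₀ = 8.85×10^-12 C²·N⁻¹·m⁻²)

Take a concentric spherical Gaussian surface of radius r = 12.9 cm (r < R).
Integrate the density: Q_enc = 4π ∫₀^r ρ₀(r'/R)^2 r'² dr' = 4πρ₀ r^5/(5·R²) = -6.903×10^-7 C.
Gauss's law: E·4πr² = Q_enc/ε₀.
E = |Q_enc|/(4πε₀r²) = (6.903×10^-7)/(4π·8.85×10^-12·(0.129)²) = 3.73×10^5 N/C.

E ≈ 3.73×10^5 N/C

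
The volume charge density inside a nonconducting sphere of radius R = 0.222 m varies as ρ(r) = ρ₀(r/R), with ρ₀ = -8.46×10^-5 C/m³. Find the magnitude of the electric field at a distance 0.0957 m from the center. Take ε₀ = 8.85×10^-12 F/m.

By spherical symmetry E is radial; choose a Gaussian sphere of radius r = 0.0957 m (r < R).
Integrate the density: Q_enc = 4π ∫₀^r ρ₀(r'/R)^1 r'² dr' = 4πρ₀ r^4/(4·R) = -1.004e-7 C.
Gauss's law: E·4πr² = Q_enc/ε₀.
E = |Q_enc|/(4πε₀r²) = (1.004×10^-7)/(4π·8.85×10^-12·(0.0957)²) = 9.86×10^4 N/C.

9.86×10^4 N/C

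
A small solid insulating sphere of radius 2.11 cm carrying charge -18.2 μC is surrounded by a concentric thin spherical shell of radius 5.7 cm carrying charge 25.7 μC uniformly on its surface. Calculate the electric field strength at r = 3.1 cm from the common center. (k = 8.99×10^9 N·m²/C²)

By spherical symmetry E is radial; choose a Gaussian sphere of radius r = 3.1 cm (between the bodies, 2.11 cm < r < 5.7 cm).
The shell at 5.7 cm lies outside the Gaussian surface, so Q_enc = -18.2 μC = -1.82×10^-5 C.
Applying ∮E·dA = Q_enc/ε₀ with Φ = E(4πr²):
E = k|Q_enc|/r² = (8.99×10^9)(1.82e-5)/(0.031)² = 1.70×10^8 N/C.

E = 1.70×10^8 N/C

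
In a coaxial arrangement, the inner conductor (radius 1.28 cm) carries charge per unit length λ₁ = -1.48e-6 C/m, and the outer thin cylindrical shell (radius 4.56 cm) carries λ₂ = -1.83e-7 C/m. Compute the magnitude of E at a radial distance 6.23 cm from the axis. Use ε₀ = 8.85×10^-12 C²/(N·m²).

Coaxial Gaussian cylinder, radius r = 6.23 cm, length L (r > 4.56 cm, enclosing both).
λ_enc = λ₁ + λ₂ = (-1.48×10^-6) + (-1.83×10^-7) = -1.663×10^-6 C/m.
Applying ∮E·dA = Q_enc/ε₀ with the end caps contributing no flux:
E = |λ_enc|/(2πε₀r) = (1.663e-6)/(2π·8.85×10^-12·0.0623) = 4.80×10^5 N/C.

E ≈ 4.80×10^5 N/C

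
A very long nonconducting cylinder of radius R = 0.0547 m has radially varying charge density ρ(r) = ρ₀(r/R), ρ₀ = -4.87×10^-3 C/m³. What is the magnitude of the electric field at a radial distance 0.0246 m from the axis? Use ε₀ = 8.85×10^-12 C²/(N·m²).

Choose a coaxial cylinder of radius r = 0.0246 m (arbitrary length L) as the Gaussian surface (r < R).
Integrating ρ over the cross-section to radius r: λ_enc = (2πρ₀/R) ∫₀^r r'^2 dr' = 2πρ₀ r^3/(3·R) = -2.776e-6 C/m.
Gauss's law: E·2πrL = λ_enc L/ε₀.
E = |λ_enc|/(2πε₀r) = (2.776e-6)/(2π·8.85×10^-12·0.0246) = 2.03×10^6 N/C.

E = 2.03e6 V/m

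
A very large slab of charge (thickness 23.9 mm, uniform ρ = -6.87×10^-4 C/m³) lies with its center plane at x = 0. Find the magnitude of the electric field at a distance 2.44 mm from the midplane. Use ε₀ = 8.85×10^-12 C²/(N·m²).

By symmetry E is perpendicular to the slab. A Gaussian pillbox from −2.44 mm to +2.44 mm (face area A) lies entirely within the slab.
Q_enc = ρ·(2x)·A and flux = 2EA, so 2EA = 2ρxA/ε₀ ⇒ E = |ρ|x/ε₀.
E = (6.87×10^-4)(0.00244)/(8.85×10^-12) = 1.89e5 N/C.

|E| ≈ 1.89×10^5 N/C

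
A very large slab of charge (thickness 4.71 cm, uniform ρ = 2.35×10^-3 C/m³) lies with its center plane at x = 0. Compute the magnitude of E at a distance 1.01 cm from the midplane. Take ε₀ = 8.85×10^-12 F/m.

By symmetry E is perpendicular to the slab. A Gaussian pillbox from −1.01 cm to +1.01 cm (face area A) lies entirely within the slab.
Q_enc = ρ·(2x)·A and flux = 2EA, so 2EA = 2ρxA/ε₀ ⇒ E = |ρ|x/ε₀.
E = (2.35e-3)(0.0101)/(8.85×10^-12) = 2.68×10^6 N/C.

2.68e6 N/C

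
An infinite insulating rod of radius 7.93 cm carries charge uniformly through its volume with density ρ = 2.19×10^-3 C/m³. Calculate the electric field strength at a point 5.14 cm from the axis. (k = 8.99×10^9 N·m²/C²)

By cylindrical symmetry E is radial; use a coaxial Gaussian cylinder of radius 5.14 cm and length L (r < R).
Enclosed charge per unit length: λ_enc = ρ·πr² = (2.19×10^-3)π(0.0514)² = 1.818×10^-5 C/m.
Gauss's law: E·2πrL = λ_enc L/ε₀.
E = 2k|λ_enc|/r = 2(8.99×10^9)(1.818×10^-5)/(0.0514) = 6.36×10^6 N/C.

|E| ≈ 6.36e6 N/C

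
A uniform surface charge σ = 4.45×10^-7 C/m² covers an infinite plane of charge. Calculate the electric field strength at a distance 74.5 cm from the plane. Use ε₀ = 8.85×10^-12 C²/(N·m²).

By planar symmetry E is perpendicular to the sheet and uniform; use a Gaussian pillbox with flat faces of area A on each side of the sheet.
Flux Φ = 2EA and Q_enc = σA, so 2EA = σA/ε₀ ⇒ E = |σ|/(2ε₀), independent of distance.
E = |σ|/(2ε₀) = (4.45×10^-7)/(2·8.85×10^-12) = 2.51×10^4 N/C.

|E| = 2.51e4 N/C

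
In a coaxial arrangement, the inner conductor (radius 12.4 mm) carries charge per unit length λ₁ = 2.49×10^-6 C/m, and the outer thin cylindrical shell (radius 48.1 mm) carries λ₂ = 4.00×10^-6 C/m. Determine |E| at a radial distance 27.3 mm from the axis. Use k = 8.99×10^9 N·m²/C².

Take a coaxial cylindrical Gaussian surface of radius r = 27.3 mm and length L (between the conductors, 12.4 mm < r < 48.1 mm).
The shell at 48.1 mm lies outside the Gaussian surface, so λ_enc = λ₁ = 2.49×10^-6 C/m.
Since E is radial and uniform over the curved surface, Φ = E·2πrL = Q_enc/ε₀ = λ_enc L/ε₀.
E = 2k|λ_enc|/r = 2(8.99×10^9)(2.49×10^-6)/(0.0273) = 1.64e6 N/C.

1.64×10^6 V/m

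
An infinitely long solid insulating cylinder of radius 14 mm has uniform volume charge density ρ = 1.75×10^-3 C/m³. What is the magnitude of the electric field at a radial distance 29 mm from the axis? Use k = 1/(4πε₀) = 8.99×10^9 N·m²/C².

|E| = 6.68×10^5 N/C

Take a coaxial cylindrical Gaussian surface of radius r = 29 mm and length L (r > 14 mm, full cross-section enclosed).
λ_enc = ρ·πR² = (1.75e-3)π(0.014)² = 1.078e-6 C/m.
By Gauss's law (flux through the curved wall only), E·2πrL = λ_enc L/ε₀.
E = 2k|λ_enc|/r = 2(8.99×10^9)(1.078×10^-6)/(0.029) = 6.68e5 N/C.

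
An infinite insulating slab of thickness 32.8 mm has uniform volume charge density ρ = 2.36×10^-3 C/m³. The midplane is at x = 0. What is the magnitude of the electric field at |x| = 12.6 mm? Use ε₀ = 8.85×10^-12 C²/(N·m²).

3.36×10^6 V/m

By symmetry E is perpendicular to the slab. A Gaussian pillbox from −12.6 mm to +12.6 mm (face area A) lies entirely within the slab.
Q_enc = ρ·(2x)·A and flux = 2EA, so 2EA = 2ρxA/ε₀ ⇒ E = |ρ|x/ε₀.
E = (2.36×10^-3)(0.0126)/(8.85×10^-12) = 3.36e6 N/C.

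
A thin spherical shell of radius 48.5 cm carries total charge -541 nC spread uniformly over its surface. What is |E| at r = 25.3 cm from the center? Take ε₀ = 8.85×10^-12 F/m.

E = 0 (no enclosed charge)

Use a concentric Gaussian sphere at r = 25.3 cm (inside the shell, r < 48.5 cm).
All the charge is outside the Gaussian surface: Q_enc = 0, hence E = 0 everywhere inside the shell.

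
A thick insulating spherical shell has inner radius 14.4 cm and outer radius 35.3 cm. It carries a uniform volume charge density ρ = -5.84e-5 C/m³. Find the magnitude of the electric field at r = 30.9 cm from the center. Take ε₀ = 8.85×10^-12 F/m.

E ≈ 6.11e5 N/C

Take a concentric spherical Gaussian surface of radius r = 30.9 cm (within the shell material, 14.4 cm < r < 35.3 cm).
Only the shell between 14.4 cm and r is enclosed: Q_enc = ρ·(4π/3)(r³ − a³) = (-5.84e-5)·(4π/3)·((0.309)³ − (0.144)³) = -6.487×10^-6 C.
Since E is radial and uniform over the Gaussian sphere, Φ = E·4πr² = Q_enc/ε₀.
E = |Q_enc|/(4πε₀r²) = (6.487×10^-6)/(4π·8.85×10^-12·(0.309)²) = 6.11e5 N/C.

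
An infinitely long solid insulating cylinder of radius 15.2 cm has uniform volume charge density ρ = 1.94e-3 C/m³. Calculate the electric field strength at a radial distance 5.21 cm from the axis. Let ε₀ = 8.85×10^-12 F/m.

Choose a coaxial cylinder of radius r = 5.21 cm (arbitrary length L) as the Gaussian surface (r < R).
Charge inside radius r per length L is ρ·πr²·L, so λ_enc = ρπr² = 1.654×10^-5 C/m.
Applying ∮E·dA = Q_enc/ε₀ with the end caps contributing no flux:
E = |λ_enc|/(2πε₀r) = (1.654e-5)/(2π·8.85×10^-12·0.0521) = 5.71×10^6 N/C.

E ≈ 5.71×10^6 N/C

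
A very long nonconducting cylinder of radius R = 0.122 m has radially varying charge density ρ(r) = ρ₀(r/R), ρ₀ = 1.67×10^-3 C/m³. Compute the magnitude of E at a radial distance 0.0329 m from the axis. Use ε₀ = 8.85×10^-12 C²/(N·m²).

5.58e5 N/C

Take a coaxial cylindrical Gaussian surface of radius r = 0.0329 m and length L (r < R).
λ_enc = ∫₀^r ρ(r')·2πr' dr' = (2πρ₀/R)·r^3/3 = 1.021×10^-6 C/m.
Applying ∮E·dA = Q_enc/ε₀ with the end caps contributing no flux:
E = |λ_enc|/(2πε₀r) = (1.021×10^-6)/(2π·8.85×10^-12·0.0329) = 5.58×10^5 N/C.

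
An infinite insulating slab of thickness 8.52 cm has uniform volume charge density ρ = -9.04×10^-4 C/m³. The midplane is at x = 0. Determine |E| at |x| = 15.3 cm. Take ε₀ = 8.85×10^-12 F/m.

The point |x| = 15.3 cm lies outside the slab (half-thickness 0.0426 m). A symmetric pillbox spanning the full slab encloses Q_enc = ρ·d·A.
Flux = 2EA ⇒ E = |ρ|d/(2ε₀), independent of distance outside.
E = (9.04×10^-4)(0.0852)/(2·8.85×10^-12) = 4.35×10^6 N/C.

E ≈ 4.35×10^6 N/C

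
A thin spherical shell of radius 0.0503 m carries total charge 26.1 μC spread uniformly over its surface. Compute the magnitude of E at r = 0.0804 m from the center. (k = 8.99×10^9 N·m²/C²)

Use a concentric Gaussian sphere at r = 0.0804 m (r > 0.0503 m).
The entire shell is enclosed: Q_enc = 2.61×10^-5 C.
Since E is radial and uniform over the Gaussian sphere, Φ = E·4πr² = Q_enc/ε₀.
E = k|Q_enc|/r² = (8.99×10^9)(2.61e-5)/(0.0804)² = 3.63×10^7 N/C.

3.63×10^7 N/C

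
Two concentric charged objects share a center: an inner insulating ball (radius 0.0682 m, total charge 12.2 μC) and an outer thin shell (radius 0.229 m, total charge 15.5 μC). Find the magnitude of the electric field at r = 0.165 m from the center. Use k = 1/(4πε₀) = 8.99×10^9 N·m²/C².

4.03e6 N/C

Symmetry ⇒ E = E(r) r̂. Gaussian sphere of radius r = 0.165 m (between the bodies, 0.0682 m < r < 0.229 m).
The shell at 0.229 m lies outside the Gaussian surface, so Q_enc = 12.2 μC = 1.22e-5 C.
Since E is radial and uniform over the Gaussian sphere, Φ = E·4πr² = Q_enc/ε₀.
E = k|Q_enc|/r² = (8.99×10^9)(1.22×10^-5)/(0.165)² = 4.03×10^6 N/C.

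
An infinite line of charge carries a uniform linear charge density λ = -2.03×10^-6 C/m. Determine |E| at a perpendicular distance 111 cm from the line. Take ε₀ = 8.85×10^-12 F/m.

|E| = 3.29×10^4 N/C

Choose a coaxial cylinder of radius r = 111 cm (arbitrary length L) as the Gaussian surface.
Q_enc = λL, so λ_enc = -2.03×10^-6 C/m.
Applying ∮E·dA = Q_enc/ε₀ with the end caps contributing no flux:
E = |λ_enc|/(2πε₀r) = (2.03×10^-6)/(2π·8.85×10^-12·1.11) = 3.29×10^4 N/C.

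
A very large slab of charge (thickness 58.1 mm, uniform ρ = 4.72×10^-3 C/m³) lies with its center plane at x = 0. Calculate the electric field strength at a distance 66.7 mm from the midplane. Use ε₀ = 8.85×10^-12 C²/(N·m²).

1.55×10^7 N/C

The point |x| = 66.7 mm lies outside the slab (half-thickness 0.02905 m). A symmetric pillbox spanning the full slab encloses Q_enc = ρ·d·A.
Flux = 2EA ⇒ E = |ρ|d/(2ε₀), independent of distance outside.
E = (4.72×10^-3)(0.0581)/(2·8.85×10^-12) = 1.55×10^7 N/C.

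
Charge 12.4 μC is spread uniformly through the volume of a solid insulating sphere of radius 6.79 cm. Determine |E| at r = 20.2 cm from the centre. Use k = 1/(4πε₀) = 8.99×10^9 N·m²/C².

|E| = 2.73×10^6 N/C

Symmetry ⇒ E = E(r) r̂. Gaussian sphere of radius r = 20.2 cm (r > R, so the entire charge is enclosed).
Q_enc = 12.4 μC = 1.24×10^-5 C.
Gauss's law: E·4πr² = Q_enc/ε₀.
E = k|Q_enc|/r² = (8.99×10^9)(1.24×10^-5)/(0.202)² = 2.73×10^6 N/C.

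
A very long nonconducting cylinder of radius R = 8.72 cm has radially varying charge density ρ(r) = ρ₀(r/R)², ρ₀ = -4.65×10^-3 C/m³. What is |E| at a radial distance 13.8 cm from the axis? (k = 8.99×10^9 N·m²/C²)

Take a coaxial cylindrical Gaussian surface of radius r = 13.8 cm and length L (r > R, full charge per length enclosed).
λ_enc = 2π ∫₀^R ρ₀(r'/R)^2 r' dr' = 2πρ₀R²/4 = -5.554e-5 C/m.
By Gauss's law (flux through the curved wall only), E·2πrL = λ_enc L/ε₀.
E = 2k|λ_enc|/r = 2(8.99×10^9)(5.554×10^-5)/(0.138) = 7.24×10^6 N/C.

|E| = 7.24×10^6 V/m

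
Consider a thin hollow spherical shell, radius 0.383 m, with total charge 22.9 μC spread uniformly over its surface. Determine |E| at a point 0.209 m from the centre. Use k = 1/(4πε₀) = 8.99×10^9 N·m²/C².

Use a concentric Gaussian sphere at r = 0.209 m (inside the shell, r < 0.383 m).
No charge lies within this surface, so Q_enc = 0 and Gauss's law gives E·4πr² = 0 ⇒ E = 0.

E = 0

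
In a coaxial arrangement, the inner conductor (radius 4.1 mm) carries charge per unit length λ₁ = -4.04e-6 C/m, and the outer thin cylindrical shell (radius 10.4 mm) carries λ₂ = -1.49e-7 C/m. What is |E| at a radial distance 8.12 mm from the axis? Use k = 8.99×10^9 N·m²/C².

E ≈ 8.95e6 N/C

By cylindrical symmetry E is radial; use a coaxial Gaussian cylinder of radius 8.12 mm and length L (between the conductors, 4.1 mm < r < 10.4 mm).
Only the inner wire is enclosed; the outer shell contributes nothing inside itself. λ_enc = λ₁ = -4.04×10^-6 C/m.
Applying ∮E·dA = Q_enc/ε₀ with the end caps contributing no flux:
E = 2k|λ_enc|/r = 2(8.99×10^9)(4.04×10^-6)/(0.00812) = 8.95×10^6 N/C.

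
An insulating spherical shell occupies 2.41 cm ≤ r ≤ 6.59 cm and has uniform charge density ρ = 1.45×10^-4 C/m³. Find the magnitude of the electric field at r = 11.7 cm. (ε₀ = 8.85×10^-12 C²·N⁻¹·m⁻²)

1.09×10^5 N/C

By spherical symmetry E is radial; choose a Gaussian sphere of radius r = 11.7 cm (r > 6.59 cm, enclosing the whole shell).
Q_enc = ρ·(4π/3)(b³ − a³) = (1.45e-4)·(4π/3)·((0.0659)³ − (0.0241)³) = 1.653e-7 C.
Gauss's law: E·4πr² = Q_enc/ε₀.
E = |Q_enc|/(4πε₀r²) = (1.653×10^-7)/(4π·8.85×10^-12·(0.117)²) = 1.09×10^5 N/C.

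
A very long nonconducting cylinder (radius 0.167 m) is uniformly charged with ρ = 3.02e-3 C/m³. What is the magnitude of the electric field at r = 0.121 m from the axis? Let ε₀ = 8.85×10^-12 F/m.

By cylindrical symmetry E is radial; use a coaxial Gaussian cylinder of radius 0.121 m and length L (r < R).
Enclosed charge per unit length: λ_enc = ρ·πr² = (3.02e-3)π(0.121)² = 1.389×10^-4 C/m.
Since E is radial and uniform over the curved surface, Φ = E·2πrL = Q_enc/ε₀ = λ_enc L/ε₀.
E = |λ_enc|/(2πε₀r) = (1.389e-4)/(2π·8.85×10^-12·0.121) = 2.06e7 N/C.

|E| = 2.06×10^7 V/m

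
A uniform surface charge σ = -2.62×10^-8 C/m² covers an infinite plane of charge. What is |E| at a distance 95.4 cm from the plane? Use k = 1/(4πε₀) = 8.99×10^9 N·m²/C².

Choose a cylindrical pillbox piercing the sheet, end faces (area A) parallel to it.
Flux Φ = 2EA and Q_enc = σA, so 2EA = σA/ε₀ ⇒ E = |σ|/(2ε₀), independent of distance.
E = 2πk|σ| = 2π(8.99×10^9)(2.62×10^-8) = 1.48×10^3 N/C.

E ≈ 1.48×10^3 N/C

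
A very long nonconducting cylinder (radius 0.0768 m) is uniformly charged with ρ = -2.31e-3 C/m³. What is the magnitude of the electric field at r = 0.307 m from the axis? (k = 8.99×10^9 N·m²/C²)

|E| = 2.51×10^6 V/m

Take a coaxial cylindrical Gaussian surface of radius r = 0.307 m and length L (r > 0.0768 m, full cross-section enclosed).
λ_enc = ρ·πR² = (-2.31e-3)π(0.0768)² = -4.28×10^-5 C/m.
Applying ∮E·dA = Q_enc/ε₀ with the end caps contributing no flux:
E = 2k|λ_enc|/r = 2(8.99×10^9)(4.28×10^-5)/(0.307) = 2.51e6 N/C.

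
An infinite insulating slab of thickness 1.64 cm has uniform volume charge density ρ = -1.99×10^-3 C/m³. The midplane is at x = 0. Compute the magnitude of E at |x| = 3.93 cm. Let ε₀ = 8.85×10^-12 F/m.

|E| = 1.84e6 V/m

The point |x| = 3.93 cm lies outside the slab (half-thickness 0.0082 m). A symmetric pillbox spanning the full slab encloses Q_enc = ρ·d·A.
Flux = 2EA ⇒ E = |ρ|d/(2ε₀), independent of distance outside.
E = (1.99e-3)(0.0164)/(2·8.85×10^-12) = 1.84×10^6 N/C.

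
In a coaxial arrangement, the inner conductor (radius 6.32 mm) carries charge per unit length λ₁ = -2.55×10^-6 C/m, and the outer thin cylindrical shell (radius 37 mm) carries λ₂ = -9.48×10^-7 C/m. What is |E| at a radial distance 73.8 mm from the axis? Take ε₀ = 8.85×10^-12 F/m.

Take a coaxial cylindrical Gaussian surface of radius r = 73.8 mm and length L (r > 37 mm, enclosing both).
λ_enc = λ₁ + λ₂ = (-2.55×10^-6) + (-9.48×10^-7) = -3.498×10^-6 C/m.
Gauss's law: E·2πrL = λ_enc L/ε₀.
E = |λ_enc|/(2πε₀r) = (3.498e-6)/(2π·8.85×10^-12·0.0738) = 8.52×10^5 N/C.

E ≈ 8.52×10^5 N/C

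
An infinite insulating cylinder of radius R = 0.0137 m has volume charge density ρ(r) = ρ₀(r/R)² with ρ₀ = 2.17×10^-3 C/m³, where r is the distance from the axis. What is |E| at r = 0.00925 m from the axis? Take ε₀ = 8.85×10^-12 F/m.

E ≈ 2.58×10^5 V/m

Coaxial Gaussian cylinder, radius r = 0.00925 m, length L (r < R).
λ_enc = ∫₀^r ρ(r')·2πr' dr' = (2πρ₀/R²)·r^4/4 = 1.33×10^-7 C/m.
Since E is radial and uniform over the curved surface, Φ = E·2πrL = Q_enc/ε₀ = λ_enc L/ε₀.
E = |λ_enc|/(2πε₀r) = (1.33×10^-7)/(2π·8.85×10^-12·0.00925) = 2.58×10^5 N/C.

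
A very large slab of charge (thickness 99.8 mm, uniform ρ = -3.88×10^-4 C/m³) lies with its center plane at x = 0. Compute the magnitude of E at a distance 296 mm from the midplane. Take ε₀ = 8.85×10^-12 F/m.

E ≈ 2.19e6 N/C

The point |x| = 296 mm lies outside the slab (half-thickness 0.0499 m). A symmetric pillbox spanning the full slab encloses Q_enc = ρ·d·A.
Flux = 2EA ⇒ E = |ρ|d/(2ε₀), independent of distance outside.
E = (3.88×10^-4)(0.0998)/(2·8.85×10^-12) = 2.19e6 N/C.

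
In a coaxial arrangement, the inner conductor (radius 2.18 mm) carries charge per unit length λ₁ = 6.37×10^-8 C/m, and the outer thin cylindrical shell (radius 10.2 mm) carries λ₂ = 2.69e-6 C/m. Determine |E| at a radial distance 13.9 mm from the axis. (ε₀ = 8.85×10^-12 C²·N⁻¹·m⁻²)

Coaxial Gaussian cylinder, radius r = 13.9 mm, length L (r > 10.2 mm, enclosing both).
λ_enc = λ₁ + λ₂ = (6.37×10^-8) + (2.69×10^-6) = 2.754e-6 C/m.
Since E is radial and uniform over the curved surface, Φ = E·2πrL = Q_enc/ε₀ = λ_enc L/ε₀.
E = |λ_enc|/(2πε₀r) = (2.754×10^-6)/(2π·8.85×10^-12·0.0139) = 3.56×10^6 N/C.

|E| ≈ 3.56×10^6 N/C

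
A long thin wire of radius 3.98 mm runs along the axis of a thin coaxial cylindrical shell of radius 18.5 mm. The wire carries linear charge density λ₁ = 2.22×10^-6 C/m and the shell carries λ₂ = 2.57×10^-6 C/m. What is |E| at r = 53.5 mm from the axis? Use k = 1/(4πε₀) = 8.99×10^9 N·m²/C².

E = 1.61e6 N/C

By cylindrical symmetry E is radial; use a coaxial Gaussian cylinder of radius 53.5 mm and length L (r > 18.5 mm, enclosing both).
λ_enc = λ₁ + λ₂ = (2.22×10^-6) + (2.57×10^-6) = 4.79e-6 C/m.
Gauss's law: E·2πrL = λ_enc L/ε₀.
E = 2k|λ_enc|/r = 2(8.99×10^9)(4.79×10^-6)/(0.0535) = 1.61×10^6 N/C.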